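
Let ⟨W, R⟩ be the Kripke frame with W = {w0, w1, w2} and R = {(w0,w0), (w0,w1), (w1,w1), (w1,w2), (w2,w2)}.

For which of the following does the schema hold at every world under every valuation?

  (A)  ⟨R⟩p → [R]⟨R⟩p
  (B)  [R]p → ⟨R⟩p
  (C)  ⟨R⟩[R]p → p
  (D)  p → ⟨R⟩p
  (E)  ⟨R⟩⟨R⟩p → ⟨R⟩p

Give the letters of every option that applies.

B, D

R is reflexive: each world relates to itself.
R is not symmetric: w0 R w1 but not w1 R w0.
R is not transitive: w0 R w1 and w1 R w2 but not w0 R w2.
R is not euclidean: w0 R w1 and w0 R w0 but not w1 R w0.
R is serial: every world has an R-successor.
(A) ⟨R⟩p → [R]⟨R⟩p is axiom 5, which corresponds to the euclidean property. R is not euclidean — not valid.
(B) [R]p → ⟨R⟩p is axiom D; it is valid on a frame exactly when R is serial. R is serial, so valid.
(C) ⟨R⟩[R]p → p is the dual of axiom B; it is valid on a frame exactly when R is symmetric. R is not symmetric, so not valid.
(D) p → ⟨R⟩p is the dual of axiom T; it is valid on a frame exactly when R is reflexive. R is reflexive, so valid.
(E) ⟨R⟩⟨R⟩p → ⟨R⟩p (the dual of axiom 4) characterises the transitive frames. R is not transitive — not valid.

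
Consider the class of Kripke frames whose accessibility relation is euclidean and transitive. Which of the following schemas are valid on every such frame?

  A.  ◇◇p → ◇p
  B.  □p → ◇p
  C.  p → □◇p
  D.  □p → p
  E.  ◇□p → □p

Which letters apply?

(A) ◇◇p → ◇p is the dual of axiom 4; it is valid on a frame exactly when R is transitive. Every such R is transitive, so valid.
(B) axiom D: valid iff R is serial. Such an R need not be serial — not valid.
(C) axiom B: valid iff R is symmetric. Such an R need not be symmetric — not valid.
(D) □p → p (axiom T) characterises the reflexive frames. Such an R need not be reflexive — not valid.
(E) ◇□p → □p is the dual of axiom 5, which corresponds to the euclidean property. Every such R is euclidean — valid.

A, E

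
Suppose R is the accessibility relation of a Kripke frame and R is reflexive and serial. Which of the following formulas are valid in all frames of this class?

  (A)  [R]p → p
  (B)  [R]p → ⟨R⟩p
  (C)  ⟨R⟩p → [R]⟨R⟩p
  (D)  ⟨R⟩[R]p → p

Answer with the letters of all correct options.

(A) [R]p → p (axiom T) characterises the reflexive frames. Every such R is reflexive — valid.
(B) [R]p → ⟨R⟩p is axiom D, which corresponds to seriality. Every such R is serial — valid.
(C) ⟨R⟩p → [R]⟨R⟩p is axiom 5, which corresponds to the euclidean property. Such an R need not be euclidean — not valid.
(D) ⟨R⟩[R]p → p (the dual of axiom B) characterises the symmetric frames. Such an R need not be symmetric — not valid.

A, B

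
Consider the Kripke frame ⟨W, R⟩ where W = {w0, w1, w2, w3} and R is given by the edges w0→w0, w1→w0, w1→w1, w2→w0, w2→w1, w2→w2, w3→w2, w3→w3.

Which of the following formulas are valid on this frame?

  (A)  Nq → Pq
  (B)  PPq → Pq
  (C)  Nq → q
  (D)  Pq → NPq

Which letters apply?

R is reflexive: each world relates to itself.
R is not transitive: w3 R w2 and w2 R w0 but not w3 R w0.
R is not euclidean: w1 R w0 and w1 R w1 but not w0 R w1.
R is serial: every world has an R-successor.
(A) Nq → Pq (axiom D) characterises the serial frames. R is serial — valid.
(B) PPq → Pq is the dual of axiom 4; it is valid on a frame exactly when R is transitive. R is not transitive, so not valid.
(C) Nq → q is axiom T; it is valid on a frame exactly when R is reflexive. R is reflexive, so valid.
(D) Pq → NPq is axiom 5; it is valid on a frame exactly when R is euclidean. R is not euclidean, so not valid.

A, C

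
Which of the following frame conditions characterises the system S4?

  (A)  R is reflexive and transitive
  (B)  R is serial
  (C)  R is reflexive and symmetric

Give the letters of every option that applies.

A

(A) S4 is sound and complete for exactly this class.
(B) this class determines D, not S4.
(C) this class determines B (= KTB), not S4.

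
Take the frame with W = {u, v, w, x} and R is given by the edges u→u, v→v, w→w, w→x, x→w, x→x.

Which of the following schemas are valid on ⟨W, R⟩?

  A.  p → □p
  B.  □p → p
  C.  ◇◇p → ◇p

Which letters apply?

B, C

R is reflexive: each world relates to itself.
R is transitive: R is closed under composition.
R is not a subset of the identity: w R x with w ≠ x.
(A) p → □p (equivalent to ◇p→p) corresponds to R being a subset of the identity. Here R ⊄ identity, so not valid.
(B) □p → p is axiom T; it is valid on a frame exactly when R is reflexive. R is reflexive, so valid.
(C) ◇◇p → ◇p (the dual of axiom 4) characterises the transitive frames. R is transitive — valid.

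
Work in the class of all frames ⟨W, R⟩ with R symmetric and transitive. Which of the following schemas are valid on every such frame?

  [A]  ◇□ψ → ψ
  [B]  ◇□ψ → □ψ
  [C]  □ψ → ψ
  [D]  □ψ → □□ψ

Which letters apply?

A, B, D

A symmetric transitive relation is euclidean (uRv and uRw give vRu by symmetry, then vRw by transitivity).
(A) ◇□ψ → ψ is the dual of axiom B; it is valid on a frame exactly when R is symmetric. Every such R is symmetric, so valid.
(B) ◇□ψ → □ψ is the dual of axiom 5, which corresponds to the euclidean property. Every such R is euclidean — valid.
(C) □ψ → ψ (axiom T) characterises the reflexive frames. Such an R need not be reflexive — not valid.
(D) axiom 4: valid iff R is transitive. Every such R is transitive — valid.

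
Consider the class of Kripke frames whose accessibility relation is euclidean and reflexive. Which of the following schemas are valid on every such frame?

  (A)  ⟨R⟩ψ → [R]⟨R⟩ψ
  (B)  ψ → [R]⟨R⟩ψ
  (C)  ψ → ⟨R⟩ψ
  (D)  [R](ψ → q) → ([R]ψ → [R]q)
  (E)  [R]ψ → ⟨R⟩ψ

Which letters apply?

A reflexive euclidean relation is also symmetric (from wRw and wRv the euclidean condition gives vRw) and hence transitive; it is an equivalence relation.
(A) axiom 5: valid iff R is euclidean. Every such R is euclidean — valid.
(B) ψ → [R]⟨R⟩ψ is axiom B; it is valid on a frame exactly when R is symmetric. Every such R is symmetric, so valid.
(C) ψ → ⟨R⟩ψ is the dual of axiom T; it is valid on a frame exactly when R is reflexive. Every such R is reflexive, so valid.
(D) [R](ψ → q) → ([R]ψ → [R]q) is axiom K, valid on every Kripke frame — valid.
(E) [R]ψ → ⟨R⟩ψ is axiom D, which corresponds to seriality. Every such R is serial — valid.

A, B, C, D, E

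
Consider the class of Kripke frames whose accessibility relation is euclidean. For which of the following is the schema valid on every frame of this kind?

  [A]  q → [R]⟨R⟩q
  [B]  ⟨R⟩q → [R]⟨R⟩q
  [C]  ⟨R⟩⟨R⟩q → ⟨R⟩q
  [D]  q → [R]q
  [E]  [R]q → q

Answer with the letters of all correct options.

B

(A) q → [R]⟨R⟩q is axiom B; it is valid on a frame exactly when R is symmetric. Such an R need not be symmetric, so not valid.
(B) axiom 5: valid iff R is euclidean. Every such R is euclidean — valid.
(C) ⟨R⟩⟨R⟩q → ⟨R⟩q is the dual of axiom 4; it is valid on a frame exactly when R is transitive. Such an R need not be transitive, so not valid.
(D) q → [R]q (equivalent to ◇p→p) corresponds to R being a subset of the identity. Such an R need not be a subset of the identity, so not valid.
(E) [R]q → q is axiom T; it is valid on a frame exactly when R is reflexive. Such an R need not be reflexive, so not valid.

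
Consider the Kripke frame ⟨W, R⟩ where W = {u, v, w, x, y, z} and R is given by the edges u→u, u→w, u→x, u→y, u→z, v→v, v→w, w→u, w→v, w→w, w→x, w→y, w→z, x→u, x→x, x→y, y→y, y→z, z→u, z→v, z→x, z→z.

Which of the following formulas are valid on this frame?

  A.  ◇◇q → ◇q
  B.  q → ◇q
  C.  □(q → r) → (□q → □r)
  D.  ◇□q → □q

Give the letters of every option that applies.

B, C

R is reflexive: each world relates to itself.
R is not transitive: u R w and w R v but not u R v.
R is not euclidean: u R x and u R w but not x R w.
(A) ◇◇q → ◇q is the dual of axiom 4, which corresponds to transitivity. R is not transitive — not valid.
(B) the dual of axiom T: valid iff R is reflexive. R is reflexive — valid.
(C) □(q → r) → (□q → □r) is axiom K, valid on every Kripke frame — valid.
(D) the dual of axiom 5: valid iff R is euclidean. R is not euclidean — not valid.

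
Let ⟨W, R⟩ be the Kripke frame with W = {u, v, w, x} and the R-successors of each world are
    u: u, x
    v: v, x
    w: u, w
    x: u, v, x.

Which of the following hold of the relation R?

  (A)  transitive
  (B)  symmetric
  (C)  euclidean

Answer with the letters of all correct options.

(A) not transitive: u R x and x R v but not u R v.
(B) not symmetric: w R u but not u R w.
(C) not euclidean: w R u and w R w but not u R w.

none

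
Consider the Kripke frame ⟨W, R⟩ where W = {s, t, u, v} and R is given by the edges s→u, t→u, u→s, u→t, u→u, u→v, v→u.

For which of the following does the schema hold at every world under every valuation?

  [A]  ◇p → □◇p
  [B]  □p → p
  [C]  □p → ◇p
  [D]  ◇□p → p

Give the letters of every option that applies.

C, D

R is not reflexive: not s R s.
R is symmetric: every R-edge is matched by its reverse.
R is not euclidean: u R s and u R t but not s R t.
R is serial: every world has an R-successor.
(A) axiom 5: valid iff R is euclidean. R is not euclidean — not valid.
(B) □p → p (axiom T) characterises the reflexive frames. R is not reflexive — not valid.
(C) □p → ◇p (axiom D) characterises the serial frames. R is serial — valid.
(D) ◇□p → p is the dual of axiom B, which corresponds to symmetry. R is symmetric — valid.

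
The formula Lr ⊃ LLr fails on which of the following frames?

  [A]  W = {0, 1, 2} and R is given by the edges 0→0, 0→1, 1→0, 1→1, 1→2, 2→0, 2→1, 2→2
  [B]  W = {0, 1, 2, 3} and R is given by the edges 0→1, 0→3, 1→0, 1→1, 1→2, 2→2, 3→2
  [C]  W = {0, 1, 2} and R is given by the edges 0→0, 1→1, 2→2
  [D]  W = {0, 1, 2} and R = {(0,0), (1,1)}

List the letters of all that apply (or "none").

A, B

The schema Lr ⊃ LLr is axiom 4; it is valid on a frame iff R is transitive.
(A) R is not transitive (0 R 1 and 1 R 2 but not 0 R 2), so the schema fails here.
(B) R is not transitive (0 R 1 and 1 R 0 but not 0 R 0), so the schema fails here.
(C) R is transitive (R is closed under composition), so the schema is valid here.
(D) R is transitive (R is closed under composition), so the schema is valid here.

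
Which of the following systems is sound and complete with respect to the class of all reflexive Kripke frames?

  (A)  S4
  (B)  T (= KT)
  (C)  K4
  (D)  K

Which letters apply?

(A) S4 is determined by the class of reflexive and transitive frames.
(B) T (= KT) is determined by exactly this class.
(C) K4 is determined by the class of transitive frames.
(D) K is determined by the class of arbitrary frames.

B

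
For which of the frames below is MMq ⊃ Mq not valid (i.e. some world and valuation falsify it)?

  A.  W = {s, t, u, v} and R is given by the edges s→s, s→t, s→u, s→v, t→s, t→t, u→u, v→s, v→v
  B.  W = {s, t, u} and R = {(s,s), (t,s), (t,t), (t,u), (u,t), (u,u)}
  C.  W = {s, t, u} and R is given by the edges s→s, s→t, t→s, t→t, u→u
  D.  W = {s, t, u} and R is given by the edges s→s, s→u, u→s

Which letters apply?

A, B, D

The schema MMq ⊃ Mq is the dual of axiom 4; it is valid on a frame iff R is transitive.
(A) R is not transitive (t R s and s R u but not t R u), so the schema fails here.
(B) R is not transitive (u R t and t R s but not u R s), so the schema fails here.
(C) R is transitive (R is closed under composition), so the schema is valid here.
(D) R is not transitive (u R s and s R u but not u R u), so the schema fails here.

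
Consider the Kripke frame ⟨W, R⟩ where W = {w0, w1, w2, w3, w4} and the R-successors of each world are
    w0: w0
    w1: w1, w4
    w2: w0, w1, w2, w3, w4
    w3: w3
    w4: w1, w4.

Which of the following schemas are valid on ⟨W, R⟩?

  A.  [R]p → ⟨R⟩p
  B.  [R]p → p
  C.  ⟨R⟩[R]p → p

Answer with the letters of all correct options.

R is reflexive: each world relates to itself.
R is not symmetric: w2 R w0 but not w0 R w2.
R is serial: every world has an R-successor.
(A) axiom D: valid iff R is serial. R is serial — valid.
(B) [R]p → p (axiom T) characterises the reflexive frames. R is reflexive — valid.
(C) ⟨R⟩[R]p → p is the dual of axiom B; it is valid on a frame exactly when R is symmetric. R is not symmetric, so not valid.

A, B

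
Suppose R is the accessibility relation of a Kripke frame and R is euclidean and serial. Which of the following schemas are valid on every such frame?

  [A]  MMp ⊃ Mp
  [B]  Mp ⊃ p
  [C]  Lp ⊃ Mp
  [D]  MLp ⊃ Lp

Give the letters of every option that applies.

(A) MMp ⊃ Mp (the dual of axiom 4) characterises the transitive frames. Such an R need not be transitive — not valid.
(B) Mp ⊃ p is valid only on frames where every R-edge is a self-loop. Such an R need not be a subset of the identity — not valid.
(C) axiom D: valid iff R is serial. Every such R is serial — valid.
(D) MLp ⊃ Lp (the dual of axiom 5) characterises the euclidean frames. Every such R is euclidean — valid.

C, D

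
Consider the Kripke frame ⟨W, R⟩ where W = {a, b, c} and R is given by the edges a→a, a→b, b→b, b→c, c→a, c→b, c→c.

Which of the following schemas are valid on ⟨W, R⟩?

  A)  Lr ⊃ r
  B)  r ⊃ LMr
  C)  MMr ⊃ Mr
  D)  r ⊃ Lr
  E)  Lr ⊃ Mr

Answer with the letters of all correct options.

A, E

R is reflexive: each world relates to itself.
R is not symmetric: a R b but not b R a.
R is not transitive: a R b and b R c but not a R c.
R is serial: every world has an R-successor.
R is not a subset of the identity: a R b with a ≠ b.
(A) Lr ⊃ r is axiom T; it is valid on a frame exactly when R is reflexive. R is reflexive, so valid.
(B) r ⊃ LMr is axiom B, which corresponds to symmetry. R is not symmetric — not valid.
(C) the dual of axiom 4: valid iff R is transitive. R is not transitive — not valid.
(D) r ⊃ Lr is equivalent to ◇p→p; it holds exactly when R ⊆ identity. Here R ⊄ identity — not valid.
(E) axiom D: valid iff R is serial. R is serial — valid.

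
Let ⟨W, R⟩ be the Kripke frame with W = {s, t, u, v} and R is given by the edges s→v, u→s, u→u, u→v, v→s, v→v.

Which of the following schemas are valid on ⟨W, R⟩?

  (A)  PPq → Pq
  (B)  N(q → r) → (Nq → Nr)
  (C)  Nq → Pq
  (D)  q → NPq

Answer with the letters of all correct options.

B

R is not symmetric: u R s but not s R u.
R is not transitive: s R v and v R s but not s R s.
R is not serial: t has no R-successor.
(A) PPq → Pq is the dual of axiom 4; it is valid on a frame exactly when R is transitive. R is not transitive, so not valid.
(B) N(q → r) → (Nq → Nr) is axiom K, valid on every Kripke frame — valid.
(C) Nq → Pq is axiom D, which corresponds to seriality. R is not serial — not valid.
(D) q → NPq (axiom B) characterises the symmetric frames. R is not symmetric — not valid.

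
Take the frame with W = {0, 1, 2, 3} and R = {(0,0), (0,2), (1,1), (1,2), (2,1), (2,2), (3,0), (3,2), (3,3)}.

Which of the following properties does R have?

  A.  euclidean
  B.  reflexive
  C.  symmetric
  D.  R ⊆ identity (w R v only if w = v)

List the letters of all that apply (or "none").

B

(A) not euclidean: 0 R 2 and 0 R 0 but not 2 R 0.
(B) reflexive: each world relates to itself.
(C) not symmetric: 0 R 2 but not 2 R 0.
(D) not ⊆ identity: 0 R 2 with 0 ≠ 2.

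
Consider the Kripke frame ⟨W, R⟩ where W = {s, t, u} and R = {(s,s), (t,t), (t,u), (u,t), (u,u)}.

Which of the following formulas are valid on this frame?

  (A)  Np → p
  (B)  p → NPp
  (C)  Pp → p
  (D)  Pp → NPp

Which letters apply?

R is reflexive: each world relates to itself.
R is symmetric: every R-edge is matched by its reverse.
R is euclidean: any two R-successors of the same world are R-related.
R is not a subset of the identity: t R u with t ≠ u.
(A) Np → p (axiom T) characterises the reflexive frames. R is reflexive — valid.
(B) axiom B: valid iff R is symmetric. R is symmetric — valid.
(C) Pp → p (the converse of T) corresponds to R being a subset of the identity. Here R ⊄ identity, so not valid.
(D) Pp → NPp (axiom 5) characterises the euclidean frames. R is euclidean — valid.

A, B, D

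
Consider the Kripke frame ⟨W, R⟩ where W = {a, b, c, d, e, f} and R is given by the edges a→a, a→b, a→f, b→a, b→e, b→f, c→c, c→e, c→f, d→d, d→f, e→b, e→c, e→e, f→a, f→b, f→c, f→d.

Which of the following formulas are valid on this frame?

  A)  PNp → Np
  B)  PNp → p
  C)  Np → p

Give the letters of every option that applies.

R is not reflexive: not b R b.
R is symmetric: every R-edge is matched by its reverse.
R is not euclidean: b R a and b R e but not a R e.
(A) PNp → Np (the dual of axiom 5) characterises the euclidean frames. R is not euclidean — not valid.
(B) PNp → p is the dual of axiom B; it is valid on a frame exactly when R is symmetric. R is symmetric, so valid.
(C) Np → p is axiom T, which corresponds to reflexivity. R is not reflexive — not valid.

B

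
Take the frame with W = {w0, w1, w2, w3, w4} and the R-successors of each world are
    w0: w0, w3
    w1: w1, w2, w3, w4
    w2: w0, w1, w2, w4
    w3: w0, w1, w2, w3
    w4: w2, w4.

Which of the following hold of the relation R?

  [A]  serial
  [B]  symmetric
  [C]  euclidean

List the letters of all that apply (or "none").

A

(A) serial: every world has an R-successor.
(B) not symmetric: w1 R w4 but not w4 R w1.
(C) not euclidean: w1 R w2 and w1 R w3 but not w2 R w3.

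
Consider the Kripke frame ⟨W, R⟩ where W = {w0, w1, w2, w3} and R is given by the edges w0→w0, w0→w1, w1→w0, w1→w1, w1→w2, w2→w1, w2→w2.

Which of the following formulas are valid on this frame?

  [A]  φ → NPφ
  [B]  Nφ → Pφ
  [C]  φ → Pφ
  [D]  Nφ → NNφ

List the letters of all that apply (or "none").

R is not reflexive: not w3 R w3.
R is symmetric: every R-edge is matched by its reverse.
R is not transitive: w0 R w1 and w1 R w2 but not w0 R w2.
R is not serial: w3 has no R-successor.
(A) φ → NPφ is axiom B, which corresponds to symmetry. R is symmetric — valid.
(B) Nφ → Pφ is axiom D; it is valid on a frame exactly when R is serial. R is not serial, so not valid.
(C) φ → Pφ is the dual of axiom T; it is valid on a frame exactly when R is reflexive. R is not reflexive, so not valid.
(D) Nφ → NNφ is axiom 4; it is valid on a frame exactly when R is transitive. R is not transitive, so not valid.

A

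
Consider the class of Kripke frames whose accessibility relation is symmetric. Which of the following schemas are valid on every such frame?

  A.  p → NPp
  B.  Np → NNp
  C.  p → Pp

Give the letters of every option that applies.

(A) p → NPp is axiom B; it is valid on a frame exactly when R is symmetric. Every such R is symmetric, so valid.
(B) Np → NNp is axiom 4, which corresponds to transitivity. Such an R need not be transitive — not valid.
(C) p → Pp is the dual of axiom T, which corresponds to reflexivity. Such an R need not be reflexive — not valid.

A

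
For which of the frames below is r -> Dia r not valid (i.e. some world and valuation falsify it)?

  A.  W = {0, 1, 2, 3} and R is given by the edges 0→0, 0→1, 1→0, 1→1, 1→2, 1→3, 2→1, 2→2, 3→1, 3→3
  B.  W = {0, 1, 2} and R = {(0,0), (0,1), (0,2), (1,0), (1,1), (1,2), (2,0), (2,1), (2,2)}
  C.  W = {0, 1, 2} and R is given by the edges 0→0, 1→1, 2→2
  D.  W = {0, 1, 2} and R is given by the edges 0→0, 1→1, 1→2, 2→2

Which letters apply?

none

The schema r -> Dia r is the dual of axiom T; it is valid on a frame iff R is reflexive.
(A) R is reflexive (each world relates to itself), so the schema is valid here.
(B) R is reflexive (each world relates to itself), so the schema is valid here.
(C) R is reflexive (each world relates to itself), so the schema is valid here.
(D) R is reflexive (each world relates to itself), so the schema is valid here.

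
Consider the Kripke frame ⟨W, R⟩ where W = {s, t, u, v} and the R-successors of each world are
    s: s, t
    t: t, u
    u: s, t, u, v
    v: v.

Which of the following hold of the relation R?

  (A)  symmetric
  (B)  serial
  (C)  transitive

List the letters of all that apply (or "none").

(A) not symmetric: s R t but not t R s.
(B) serial: every world has an R-successor.
(C) not transitive: s R t and t R u but not s R u.

B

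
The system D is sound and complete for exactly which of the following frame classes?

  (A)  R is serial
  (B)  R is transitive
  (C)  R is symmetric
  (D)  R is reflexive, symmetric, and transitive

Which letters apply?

A

(A) D is sound and complete for exactly this class.
(B) this class determines K4, not D.
(C) this class determines KB, not D.
(D) this class determines S5, not D.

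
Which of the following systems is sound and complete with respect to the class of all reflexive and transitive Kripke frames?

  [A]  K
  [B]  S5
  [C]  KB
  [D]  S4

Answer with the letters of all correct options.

(A) K is determined by the class of arbitrary frames.
(B) S5 is determined by the class of reflexive, symmetric, and transitive frames.
(C) KB is determined by the class of symmetric frames.
(D) S4 is determined by exactly this class.

D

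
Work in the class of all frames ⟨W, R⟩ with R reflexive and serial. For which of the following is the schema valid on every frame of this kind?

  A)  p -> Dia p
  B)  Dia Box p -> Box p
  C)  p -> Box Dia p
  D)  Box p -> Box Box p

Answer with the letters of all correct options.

(A) p -> Dia p (the dual of axiom T) characterises the reflexive frames. Every such R is reflexive — valid.
(B) Dia Box p -> Box p is the dual of axiom 5; it is valid on a frame exactly when R is euclidean. Such an R need not be euclidean, so not valid.
(C) p -> Box Dia p (axiom B) characterises the symmetric frames. Such an R need not be symmetric — not valid.
(D) axiom 4: valid iff R is transitive. Such an R need not be transitive — not valid.

A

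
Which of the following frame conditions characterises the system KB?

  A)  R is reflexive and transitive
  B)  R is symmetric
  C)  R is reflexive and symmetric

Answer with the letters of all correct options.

(A) this class determines S4, not KB.
(B) KB is sound and complete for exactly this class.
(C) this class determines B (= KTB), not KB.

B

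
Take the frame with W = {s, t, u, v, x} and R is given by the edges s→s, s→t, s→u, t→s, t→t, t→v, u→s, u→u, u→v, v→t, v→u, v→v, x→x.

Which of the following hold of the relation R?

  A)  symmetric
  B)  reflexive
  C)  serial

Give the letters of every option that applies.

A, B, C

(A) symmetric: every R-edge is matched by its reverse.
(B) reflexive: each world relates to itself.
(C) serial: every world has an R-successor.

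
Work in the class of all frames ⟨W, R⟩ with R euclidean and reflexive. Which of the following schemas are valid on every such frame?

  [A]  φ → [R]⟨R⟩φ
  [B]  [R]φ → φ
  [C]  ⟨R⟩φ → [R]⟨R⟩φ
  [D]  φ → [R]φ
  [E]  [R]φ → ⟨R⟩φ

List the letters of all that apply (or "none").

A reflexive euclidean relation is also symmetric (from wRw and wRv the euclidean condition gives vRw) and hence transitive; it is an equivalence relation.
(A) φ → [R]⟨R⟩φ (axiom B) characterises the symmetric frames. Every such R is symmetric — valid.
(B) [R]φ → φ (axiom T) characterises the reflexive frames. Every such R is reflexive — valid.
(C) ⟨R⟩φ → [R]⟨R⟩φ is axiom 5; it is valid on a frame exactly when R is euclidean. Every such R is euclidean, so valid.
(D) φ → [R]φ is equivalent to ◇p→p; it holds exactly when R ⊆ identity. Such an R need not be a subset of the identity — not valid.
(E) axiom D: valid iff R is serial. Every such R is serial — valid.

A, B, C, E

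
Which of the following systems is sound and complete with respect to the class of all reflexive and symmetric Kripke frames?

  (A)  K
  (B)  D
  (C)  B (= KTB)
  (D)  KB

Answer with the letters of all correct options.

(A) K is determined by the class of arbitrary frames.
(B) D is determined by the class of serial frames.
(C) B (= KTB) is determined by exactly this class.
(D) KB is determined by the class of symmetric frames.

C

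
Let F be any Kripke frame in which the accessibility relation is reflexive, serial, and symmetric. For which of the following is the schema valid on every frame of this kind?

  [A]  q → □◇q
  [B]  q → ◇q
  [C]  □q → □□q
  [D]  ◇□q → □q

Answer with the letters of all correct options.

(A) q → □◇q (axiom B) characterises the symmetric frames. Every such R is symmetric — valid.
(B) q → ◇q (the dual of axiom T) characterises the reflexive frames. Every such R is reflexive — valid.
(C) □q → □□q is axiom 4, which corresponds to transitivity. Such an R need not be transitive — not valid.
(D) ◇□q → □q is the dual of axiom 5, which corresponds to the euclidean property. Such an R need not be euclidean — not valid.

A, B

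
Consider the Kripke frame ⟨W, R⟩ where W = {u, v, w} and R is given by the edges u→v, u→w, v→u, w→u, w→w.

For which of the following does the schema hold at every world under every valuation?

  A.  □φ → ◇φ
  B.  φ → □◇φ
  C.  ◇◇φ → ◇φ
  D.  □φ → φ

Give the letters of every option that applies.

A, B

R is not reflexive: not u R u.
R is symmetric: every R-edge is matched by its reverse.
R is not transitive: u R v and v R u but not u R u.
R is serial: every world has an R-successor.
(A) □φ → ◇φ is axiom D; it is valid on a frame exactly when R is serial. R is serial, so valid.
(B) axiom B: valid iff R is symmetric. R is symmetric — valid.
(C) ◇◇φ → ◇φ is the dual of axiom 4; it is valid on a frame exactly when R is transitive. R is not transitive, so not valid.
(D) □φ → φ is axiom T; it is valid on a frame exactly when R is reflexive. R is not reflexive, so not valid.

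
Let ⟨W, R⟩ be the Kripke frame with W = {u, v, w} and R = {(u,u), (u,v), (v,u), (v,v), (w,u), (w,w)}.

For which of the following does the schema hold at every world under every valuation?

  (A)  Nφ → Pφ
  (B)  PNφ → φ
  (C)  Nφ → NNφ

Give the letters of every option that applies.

A

R is not symmetric: w R u but not u R w.
R is not transitive: w R u and u R v but not w R v.
R is serial: every world has an R-successor.
(A) Nφ → Pφ is axiom D, which corresponds to seriality. R is serial — valid.
(B) PNφ → φ is the dual of axiom B; it is valid on a frame exactly when R is symmetric. R is not symmetric, so not valid.
(C) Nφ → NNφ is axiom 4; it is valid on a frame exactly when R is transitive. R is not transitive, so not valid.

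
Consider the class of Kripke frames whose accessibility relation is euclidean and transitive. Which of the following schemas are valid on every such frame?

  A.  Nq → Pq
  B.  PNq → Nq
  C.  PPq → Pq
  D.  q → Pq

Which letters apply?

(A) axiom D: valid iff R is serial. Such an R need not be serial — not valid.
(B) PNq → Nq (the dual of axiom 5) characterises the euclidean frames. Every such R is euclidean — valid.
(C) PPq → Pq is the dual of axiom 4; it is valid on a frame exactly when R is transitive. Every such R is transitive, so valid.
(D) q → Pq is the dual of axiom T, which corresponds to reflexivity. Such an R need not be reflexive — not valid.

B, C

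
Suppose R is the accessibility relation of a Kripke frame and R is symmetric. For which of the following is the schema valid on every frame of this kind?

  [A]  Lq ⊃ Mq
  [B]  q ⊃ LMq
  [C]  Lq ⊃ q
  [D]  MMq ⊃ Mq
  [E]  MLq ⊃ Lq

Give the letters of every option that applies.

(A) Lq ⊃ Mq (axiom D) characterises the serial frames. Such an R need not be serial — not valid.
(B) q ⊃ LMq (axiom B) characterises the symmetric frames. Every such R is symmetric — valid.
(C) axiom T: valid iff R is reflexive. Such an R need not be reflexive — not valid.
(D) MMq ⊃ Mq (the dual of axiom 4) characterises the transitive frames. Such an R need not be transitive — not valid.
(E) the dual of axiom 5: valid iff R is euclidean. Such an R need not be euclidean — not valid.

B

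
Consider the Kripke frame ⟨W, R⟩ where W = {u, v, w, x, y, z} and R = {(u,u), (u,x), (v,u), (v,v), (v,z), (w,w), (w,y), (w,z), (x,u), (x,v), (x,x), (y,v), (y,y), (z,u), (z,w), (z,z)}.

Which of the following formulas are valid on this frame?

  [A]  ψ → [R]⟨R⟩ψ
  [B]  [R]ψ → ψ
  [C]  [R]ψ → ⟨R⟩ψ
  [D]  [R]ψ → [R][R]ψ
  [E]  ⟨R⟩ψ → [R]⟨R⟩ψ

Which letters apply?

R is reflexive: each world relates to itself.
R is not symmetric: v R u but not u R v.
R is not transitive: u R x and x R v but not u R v.
R is not euclidean: v R u and v R v but not u R v.
R is serial: every world has an R-successor.
(A) ψ → [R]⟨R⟩ψ is axiom B, which corresponds to symmetry. R is not symmetric — not valid.
(B) axiom T: valid iff R is reflexive. R is reflexive — valid.
(C) axiom D: valid iff R is serial. R is serial — valid.
(D) [R]ψ → [R][R]ψ (axiom 4) characterises the transitive frames. R is not transitive — not valid.
(E) ⟨R⟩ψ → [R]⟨R⟩ψ is axiom 5, which corresponds to the euclidean property. R is not euclidean — not valid.

B, C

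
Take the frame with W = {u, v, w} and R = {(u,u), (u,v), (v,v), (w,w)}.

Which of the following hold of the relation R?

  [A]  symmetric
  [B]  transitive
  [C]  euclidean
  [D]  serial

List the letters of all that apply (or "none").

(A) not symmetric: u R v but not v R u.
(B) transitive: R is closed under composition.
(C) not euclidean: u R v and u R u but not v R u.
(D) serial: every world has an R-successor.

B, D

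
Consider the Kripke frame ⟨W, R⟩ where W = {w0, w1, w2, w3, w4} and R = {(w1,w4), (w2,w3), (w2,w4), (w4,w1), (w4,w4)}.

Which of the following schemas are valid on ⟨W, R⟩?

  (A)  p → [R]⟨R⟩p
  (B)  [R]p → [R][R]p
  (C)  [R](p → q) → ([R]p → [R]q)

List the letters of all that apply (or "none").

C

R is not symmetric: w2 R w3 but not w3 R w2.
R is not transitive: w1 R w4 and w4 R w1 but not w1 R w1.
(A) p → [R]⟨R⟩p is axiom B; it is valid on a frame exactly when R is symmetric. R is not symmetric, so not valid.
(B) [R]p → [R][R]p is axiom 4, which corresponds to transitivity. R is not transitive — not valid.
(C) [R](p → q) → ([R]p → [R]q) is axiom K, valid on every Kripke frame — valid.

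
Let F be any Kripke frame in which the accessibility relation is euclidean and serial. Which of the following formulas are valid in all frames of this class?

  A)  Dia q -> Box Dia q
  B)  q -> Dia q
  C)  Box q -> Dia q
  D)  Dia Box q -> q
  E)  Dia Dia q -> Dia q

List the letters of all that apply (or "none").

A, C

(A) axiom 5: valid iff R is euclidean. Every such R is euclidean — valid.
(B) q -> Dia q is the dual of axiom T, which corresponds to reflexivity. Such an R need not be reflexive — not valid.
(C) Box q -> Dia q (axiom D) characterises the serial frames. Every such R is serial — valid.
(D) Dia Box q -> q is the dual of axiom B, which corresponds to symmetry. Such an R need not be symmetric — not valid.
(E) Dia Dia q -> Dia q is the dual of axiom 4, which corresponds to transitivity. Such an R need not be transitive — not valid.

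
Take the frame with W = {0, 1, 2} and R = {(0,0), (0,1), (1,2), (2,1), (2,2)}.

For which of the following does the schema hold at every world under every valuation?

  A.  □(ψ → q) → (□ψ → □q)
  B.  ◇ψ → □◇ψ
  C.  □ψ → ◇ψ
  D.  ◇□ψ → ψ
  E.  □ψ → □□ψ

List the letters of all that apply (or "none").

R is not symmetric: 0 R 1 but not 1 R 0.
R is not transitive: 0 R 1 and 1 R 2 but not 0 R 2.
R is not euclidean: 0 R 1 and 0 R 0 but not 1 R 0.
R is serial: every world has an R-successor.
(A) □(ψ → q) → (□ψ → □q) is the K axiom; it holds on all frames — valid.
(B) ◇ψ → □◇ψ (axiom 5) characterises the euclidean frames. R is not euclidean — not valid.
(C) □ψ → ◇ψ (axiom D) characterises the serial frames. R is serial — valid.
(D) the dual of axiom B: valid iff R is symmetric. R is not symmetric — not valid.
(E) □ψ → □□ψ is axiom 4; it is valid on a frame exactly when R is transitive. R is not transitive, so not valid.

A, C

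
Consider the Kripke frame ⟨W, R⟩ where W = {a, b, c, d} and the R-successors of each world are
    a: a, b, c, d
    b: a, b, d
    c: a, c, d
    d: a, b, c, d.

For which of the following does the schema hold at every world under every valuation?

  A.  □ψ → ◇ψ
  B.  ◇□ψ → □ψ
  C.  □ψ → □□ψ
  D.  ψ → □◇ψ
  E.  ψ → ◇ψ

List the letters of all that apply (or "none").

R is reflexive: each world relates to itself.
R is symmetric: every R-edge is matched by its reverse.
R is not transitive: b R a and a R c but not b R c.
R is not euclidean: a R b and a R c but not b R c.
R is serial: every world has an R-successor.
(A) □ψ → ◇ψ is axiom D; it is valid on a frame exactly when R is serial. R is serial, so valid.
(B) ◇□ψ → □ψ is the dual of axiom 5, which corresponds to the euclidean property. R is not euclidean — not valid.
(C) □ψ → □□ψ (axiom 4) characterises the transitive frames. R is not transitive — not valid.
(D) axiom B: valid iff R is symmetric. R is symmetric — valid.
(E) ψ → ◇ψ is the dual of axiom T; it is valid on a frame exactly when R is reflexive. R is reflexive, so valid.

A, D, E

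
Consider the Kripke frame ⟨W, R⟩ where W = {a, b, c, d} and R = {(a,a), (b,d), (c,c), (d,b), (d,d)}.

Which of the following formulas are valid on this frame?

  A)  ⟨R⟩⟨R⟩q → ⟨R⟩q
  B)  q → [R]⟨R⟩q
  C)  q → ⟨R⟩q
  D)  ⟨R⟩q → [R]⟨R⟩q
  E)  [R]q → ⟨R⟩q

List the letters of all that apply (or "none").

R is not reflexive: not b R b.
R is symmetric: every R-edge is matched by its reverse.
R is not transitive: b R d and d R b but not b R b.
R is not euclidean: d R b and d R b but not b R b.
R is serial: every world has an R-successor.
(A) ⟨R⟩⟨R⟩q → ⟨R⟩q (the dual of axiom 4) characterises the transitive frames. R is not transitive — not valid.
(B) q → [R]⟨R⟩q is axiom B; it is valid on a frame exactly when R is symmetric. R is symmetric, so valid.
(C) the dual of axiom T: valid iff R is reflexive. R is not reflexive — not valid.
(D) ⟨R⟩q → [R]⟨R⟩q is axiom 5; it is valid on a frame exactly when R is euclidean. R is not euclidean, so not valid.
(E) [R]q → ⟨R⟩q is axiom D; it is valid on a frame exactly when R is serial. R is serial, so valid.

B, E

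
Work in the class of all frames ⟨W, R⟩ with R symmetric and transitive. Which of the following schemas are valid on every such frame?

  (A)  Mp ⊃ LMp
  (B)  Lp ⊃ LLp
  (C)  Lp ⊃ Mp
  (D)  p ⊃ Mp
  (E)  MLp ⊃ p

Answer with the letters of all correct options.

A, B, E

A symmetric transitive relation is euclidean (uRv and uRw give vRu by symmetry, then vRw by transitivity).
(A) Mp ⊃ LMp (axiom 5) characterises the euclidean frames. Every such R is euclidean — valid.
(B) Lp ⊃ LLp is axiom 4, which corresponds to transitivity. Every such R is transitive — valid.
(C) Lp ⊃ Mp is axiom D; it is valid on a frame exactly when R is serial. Such an R need not be serial, so not valid.
(D) p ⊃ Mp (the dual of axiom T) characterises the reflexive frames. Such an R need not be reflexive — not valid.
(E) MLp ⊃ p is the dual of axiom B, which corresponds to symmetry. Every such R is symmetric — valid.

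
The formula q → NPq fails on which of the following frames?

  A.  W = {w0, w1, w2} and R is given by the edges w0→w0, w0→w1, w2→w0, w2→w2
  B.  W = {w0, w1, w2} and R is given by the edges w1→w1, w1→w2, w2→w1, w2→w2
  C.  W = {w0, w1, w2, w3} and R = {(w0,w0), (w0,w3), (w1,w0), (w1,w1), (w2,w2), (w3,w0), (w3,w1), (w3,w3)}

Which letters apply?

A, C

The schema q → NPq is axiom B; it is valid on a frame iff R is symmetric.
(A) R is not symmetric (w0 R w1 but not w1 R w0), so the schema fails here.
(B) R is symmetric (every R-edge is matched by its reverse), so the schema is valid here.
(C) R is not symmetric (w1 R w0 but not w0 R w1), so the schema fails here.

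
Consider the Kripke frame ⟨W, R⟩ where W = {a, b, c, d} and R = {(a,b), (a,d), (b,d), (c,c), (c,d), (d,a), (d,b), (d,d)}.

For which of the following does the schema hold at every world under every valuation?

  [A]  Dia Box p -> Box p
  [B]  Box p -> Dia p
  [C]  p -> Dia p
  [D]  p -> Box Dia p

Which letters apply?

R is not reflexive: not a R a.
R is not symmetric: a R b but not b R a.
R is not euclidean: c R d and c R c but not d R c.
R is serial: every world has an R-successor.
(A) the dual of axiom 5: valid iff R is euclidean. R is not euclidean — not valid.
(B) Box p -> Dia p is axiom D; it is valid on a frame exactly when R is serial. R is serial, so valid.
(C) the dual of axiom T: valid iff R is reflexive. R is not reflexive — not valid.
(D) p -> Box Dia p is axiom B, which corresponds to symmetry. R is not symmetric — not valid.

B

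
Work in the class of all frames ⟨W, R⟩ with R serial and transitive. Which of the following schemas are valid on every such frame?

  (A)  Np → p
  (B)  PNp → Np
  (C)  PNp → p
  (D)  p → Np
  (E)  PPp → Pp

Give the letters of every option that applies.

E

(A) Np → p is axiom T, which corresponds to reflexivity. Such an R need not be reflexive — not valid.
(B) PNp → Np is the dual of axiom 5; it is valid on a frame exactly when R is euclidean. Such an R need not be euclidean, so not valid.
(C) PNp → p is the dual of axiom B; it is valid on a frame exactly when R is symmetric. Such an R need not be symmetric, so not valid.
(D) p → Np is valid only on frames where every R-edge is a self-loop. Such an R need not be a subset of the identity — not valid.
(E) the dual of axiom 4: valid iff R is transitive. Every such R is transitive — valid.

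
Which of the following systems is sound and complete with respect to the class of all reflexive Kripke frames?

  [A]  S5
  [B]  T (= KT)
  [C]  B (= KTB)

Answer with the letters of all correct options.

(A) S5 is determined by the class of reflexive, symmetric, and transitive frames.
(B) T (= KT) is determined by exactly this class.
(C) B (= KTB) is determined by the class of reflexive and symmetric frames.

B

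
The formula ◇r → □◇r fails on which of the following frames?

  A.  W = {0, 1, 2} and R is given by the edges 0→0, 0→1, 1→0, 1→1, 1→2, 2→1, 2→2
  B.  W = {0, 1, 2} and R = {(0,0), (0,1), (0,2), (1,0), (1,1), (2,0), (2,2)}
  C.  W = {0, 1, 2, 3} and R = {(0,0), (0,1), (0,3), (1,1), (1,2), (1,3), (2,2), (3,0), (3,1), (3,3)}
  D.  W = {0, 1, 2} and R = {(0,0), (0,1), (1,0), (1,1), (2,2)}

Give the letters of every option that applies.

A, B, C

The schema ◇r → □◇r is axiom 5; it is valid on a frame iff R is euclidean.
(A) R is not euclidean (1 R 0 and 1 R 2 but not 0 R 2), so the schema fails here.
(B) R is not euclidean (0 R 1 and 0 R 2 but not 1 R 2), so the schema fails here.
(C) R is not euclidean (0 R 1 and 0 R 0 but not 1 R 0), so the schema fails here.
(D) R is euclidean (any two R-successors of the same world are R-related), so the schema is valid here.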